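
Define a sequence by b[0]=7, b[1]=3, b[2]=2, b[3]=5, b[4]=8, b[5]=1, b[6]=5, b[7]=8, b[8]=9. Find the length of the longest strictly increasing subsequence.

4

Let dp[i] be the length of the longest such subsequence ending at index i:
i:     0 1 2 3 4 5 6 7 8
b[i]:  7 3 2 5 8 1 5 8 9
dp:    1 1 1 2 3 1 2 3 4
Maximum dp value is 4.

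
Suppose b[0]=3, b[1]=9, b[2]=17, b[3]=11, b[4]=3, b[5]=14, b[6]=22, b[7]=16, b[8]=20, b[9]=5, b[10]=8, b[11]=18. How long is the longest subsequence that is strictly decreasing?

3

Let dp[i] be the longest strictly decreasing subsequence ending at i:
i:      0  1  2  3  4  5  6  7  8  9 10 11
b[i]:   3  9 17 11  3 14 22 16 20  5  8 18
dp:     1  1  1  2  3  2  1  2  2  3  3  3
Maximum is 3.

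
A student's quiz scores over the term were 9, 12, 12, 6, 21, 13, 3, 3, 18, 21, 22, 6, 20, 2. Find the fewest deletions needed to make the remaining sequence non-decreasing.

7

Fewest deletions = n − (longest non-decreasing subsequence).
Patience tails:
9 → extends → [9]
12 → extends → [9, 12]
12 → extends → [9, 12, 12]
6 → replaces 9 → [6, 12, 12]
21 → extends → [6, 12, 12, 21]
13 → replaces 21 → [6, 12, 12, 13]
3 → replaces 6 → [3, 12, 12, 13]
3 → replaces 12 → [3, 3, 12, 13]
18 → extends → [3, 3, 12, 13, 18]
21 → extends → [3, 3, 12, 13, 18, 21]
22 → extends → [3, 3, 12, 13, 18, 21, 22]
6 → replaces 12 → [3, 3, 6, 13, 18, 21, 22]
20 → replaces 21 → [3, 3, 6, 13, 18, 20, 22]
2 → replaces 3 → [2, 3, 6, 13, 18, 20, 22]
Longest non-decreasing subsequence has length 7, so deletions = 14 − 7 = 7.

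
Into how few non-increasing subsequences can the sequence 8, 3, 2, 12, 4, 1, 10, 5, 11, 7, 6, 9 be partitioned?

Place each on the leftmost legal pile:
8 → new pile 1 (tops now [8])
3 → pile 1 (tops now [3])
2 → pile 1 (tops now [2])
12 → new pile 2 (tops now [2, 12])
4 → pile 2 (tops now [2, 4])
1 → pile 1 (tops now [1, 4])
10 → new pile 3 (tops now [1, 4, 10])
5 → pile 3 (tops now [1, 4, 5])
11 → new pile 4 (tops now [1, 4, 5, 11])
7 → pile 4 (tops now [1, 4, 5, 7])
6 → pile 4 (tops now [1, 4, 5, 6])
9 → new pile 5 (tops now [1, 4, 5, 6, 9])
Five piles.

5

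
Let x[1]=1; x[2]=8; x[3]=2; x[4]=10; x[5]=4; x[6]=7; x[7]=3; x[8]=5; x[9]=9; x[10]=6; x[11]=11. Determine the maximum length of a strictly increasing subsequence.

Track the smallest tail for each achievable length (strict):
1 → extends → [1]
8 → extends → [1, 8]
2 → replaces 8 → [1, 2]
10 → extends → [1, 2, 10]
4 → replaces 10 → [1, 2, 4]
7 → extends → [1, 2, 4, 7]
3 → replaces 4 → [1, 2, 3, 7]
5 → replaces 7 → [1, 2, 3, 5]
9 → extends → [1, 2, 3, 5, 9]
6 → replaces 9 → [1, 2, 3, 5, 6]
11 → extends → [1, 2, 3, 5, 6, 11]
Six tails, so the longest strictly increasing subsequence has length 6 (e.g. 1, 2, 4, 7, 9, 11).

6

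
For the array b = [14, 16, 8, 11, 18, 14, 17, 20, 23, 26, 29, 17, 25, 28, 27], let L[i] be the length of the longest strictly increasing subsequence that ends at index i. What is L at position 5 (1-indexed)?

dp[i] = 1 + max{dp[j] : j<i, b[j]<b[i]} (or 1 if no such j):
i:      1  2  3  4  5  6  7  8  9 10 11 12 13 14 15
b[i]:  14 16  8 11 18 14 17 20 23 26 29 17 25 28 27
dp:     1  2  1  2  3  3  4  5  6  7  8  4  7  8  8
At index 5 the value is 3.

3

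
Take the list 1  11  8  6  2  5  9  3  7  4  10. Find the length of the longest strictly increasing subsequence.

Let dp[i] be the length of the longest such subsequence ending at index i:
i:      1  2  3  4  5  6  7  8  9 10 11
a[i]:   1 11  8  6  2  5  9  3  7  4 10
dp:     1  2  2  2  2  3  4  3  4  4  5
Maximum dp value is 5.

5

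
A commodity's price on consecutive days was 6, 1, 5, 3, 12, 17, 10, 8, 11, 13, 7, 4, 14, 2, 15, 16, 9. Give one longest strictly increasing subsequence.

1, 5, 10, 11, 13, 14, 15, 16

Patience tails give the LIS length; then backtrack through the dp parents:
6 → extends → [6]
1 → replaces 6 → [1]
5 → extends → [1, 5]
3 → replaces 5 → [1, 3]
12 → extends → [1, 3, 12]
17 → extends → [1, 3, 12, 17]
10 → replaces 12 → [1, 3, 10, 17]
8 → replaces 10 → [1, 3, 8, 17]
11 → replaces 17 → [1, 3, 8, 11]
13 → extends → [1, 3, 8, 11, 13]
7 → replaces 8 → [1, 3, 7, 11, 13]
4 → replaces 7 → [1, 3, 4, 11, 13]
14 → extends → [1, 3, 4, 11, 13, 14]
2 → replaces 3 → [1, 2, 4, 11, 13, 14]
15 → extends → [1, 2, 4, 11, 13, 14, 15]
16 → extends → [1, 2, 4, 11, 13, 14, 15, 16]
9 → replaces 11 → [1, 2, 4, 9, 13, 14, 15, 16]
Length 8; one witness is 1, 5, 10, 11, 13, 14, 15, 16.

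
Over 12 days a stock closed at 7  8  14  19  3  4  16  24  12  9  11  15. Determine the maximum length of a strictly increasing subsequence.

5

Let dp[i] be the length of the longest such subsequence ending at index i:
i:      1  2  3  4  5  6  7  8  9 10 11 12
a[i]:   7  8 14 19  3  4 16 24 12  9 11 15
dp:     1  2  3  4  1  2  4  5  3  3  4  5
Maximum dp value is 5.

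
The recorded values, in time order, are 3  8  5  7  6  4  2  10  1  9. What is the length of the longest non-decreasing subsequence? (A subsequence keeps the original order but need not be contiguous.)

4

Track the smallest tail for each achievable length (allowing ties):
3 → extends → [3]
8 → extends → [3, 8]
5 → replaces 8 → [3, 5]
7 → extends → [3, 5, 7]
6 → replaces 7 → [3, 5, 6]
4 → replaces 5 → [3, 4, 6]
2 → replaces 3 → [2, 4, 6]
10 → extends → [2, 4, 6, 10]
1 → replaces 2 → [1, 4, 6, 10]
9 → replaces 10 → [1, 4, 6, 9]
Four tails, so the longest non-decreasing subsequence has length 4 (e.g. 3, 5, 7, 10).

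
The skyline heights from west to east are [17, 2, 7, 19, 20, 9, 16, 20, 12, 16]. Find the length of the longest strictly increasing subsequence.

Track the smallest tail for each achievable length (strict):
17 → extends → [17]
2 → replaces 17 → [2]
7 → extends → [2, 7]
19 → extends → [2, 7, 19]
20 → extends → [2, 7, 19, 20]
9 → replaces 19 → [2, 7, 9, 20]
16 → replaces 20 → [2, 7, 9, 16]
20 → extends → [2, 7, 9, 16, 20]
12 → replaces 16 → [2, 7, 9, 12, 20]
16 → replaces 20 → [2, 7, 9, 12, 16]
Five tails, so the longest strictly increasing subsequence has length 5 (e.g. 2, 7, 9, 16, 20).

5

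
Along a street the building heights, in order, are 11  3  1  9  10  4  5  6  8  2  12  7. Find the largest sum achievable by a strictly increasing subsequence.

38

Let S[i] be the best sum of a strictly increasing subsequence ending at i:
i:      1  2  3  4  5  6  7  8  9 10 11 12
a[i]:  11  3  1  9 10  4  5  6  8  2 12  7
S:     11  3  1 12 22  7 12 18 26  3 38 25
Maximum is 38 (e.g. 3 + 4 + 5 + 6 + 8 + 12).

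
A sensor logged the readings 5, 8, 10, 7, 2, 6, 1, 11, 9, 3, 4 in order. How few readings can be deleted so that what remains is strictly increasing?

7

Fewest deletions = n − (longest strictly increasing subsequence).
i:      1  2  3  4  5  6  7  8  9 10 11
a[i]:   5  8 10  7  2  6  1 11  9  3  4
dp:     1  2  3  2  1  2  1  4  3  2  3
max dp = 4, so deletions = 11 − 4 = 7.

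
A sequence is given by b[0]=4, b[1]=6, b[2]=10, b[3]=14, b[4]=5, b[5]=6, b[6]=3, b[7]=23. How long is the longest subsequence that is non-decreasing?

Let dp[i] be the length of the longest such subsequence ending at index i:
i:      0  1  2  3  4  5  6  7
b[i]:   4  6 10 14  5  6  3 23
dp:     1  2  3  4  2  3  1  5
Maximum dp value is 5.

5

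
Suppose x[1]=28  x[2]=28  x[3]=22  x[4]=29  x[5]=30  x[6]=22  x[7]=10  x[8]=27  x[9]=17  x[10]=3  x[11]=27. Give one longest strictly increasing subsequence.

28, 29, 30

Patience tails give the LIS length; then backtrack through the dp parents:
28 → extends → [28]
28 → already a tail → [28]
22 → replaces 28 → [22]
29 → extends → [22, 29]
30 → extends → [22, 29, 30]
22 → already a tail → [22, 29, 30]
10 → replaces 22 → [10, 29, 30]
27 → replaces 29 → [10, 27, 30]
17 → replaces 27 → [10, 17, 30]
3 → replaces 10 → [3, 17, 30]
27 → replaces 30 → [3, 17, 27]
Length 3; one witness is 28, 29, 30.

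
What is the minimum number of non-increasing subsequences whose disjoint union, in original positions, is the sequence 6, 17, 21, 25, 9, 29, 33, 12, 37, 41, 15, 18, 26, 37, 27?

Place each on the leftmost legal pile:
6 → new pile 1 (tops now [6])
17 → new pile 2 (tops now [6, 17])
21 → new pile 3 (tops now [6, 17, 21])
25 → new pile 4 (tops now [6, 17, 21, 25])
9 → pile 2 (tops now [6, 9, 21, 25])
29 → new pile 5 (tops now [6, 9, 21, 25, 29])
33 → new pile 6 (tops now [6, 9, 21, 25, 29, 33])
12 → pile 3 (tops now [6, 9, 12, 25, 29, 33])
37 → new pile 7 (tops now [6, 9, 12, 25, 29, 33, 37])
41 → new pile 8 (tops now [6, 9, 12, 25, 29, 33, 37, 41])
15 → pile 4 (tops now [6, 9, 12, 15, 29, 33, 37, 41])
18 → pile 5 (tops now [6, 9, 12, 15, 18, 33, 37, 41])
26 → pile 6 (tops now [6, 9, 12, 15, 18, 26, 37, 41])
37 → pile 7 (tops now [6, 9, 12, 15, 18, 26, 37, 41])
27 → pile 7 (tops now [6, 9, 12, 15, 18, 26, 27, 41])
Eight piles.

8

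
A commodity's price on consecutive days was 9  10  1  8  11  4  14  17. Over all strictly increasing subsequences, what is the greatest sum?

Let S[i] be the best sum of a strictly increasing subsequence ending at i:
i:      1  2  3  4  5  6  7  8
a[i]:   9 10  1  8 11  4 14 17
S:      9 19  1  9 30  5 44 61
Maximum is 61 (e.g. 9 + 10 + 11 + 14 + 17).

61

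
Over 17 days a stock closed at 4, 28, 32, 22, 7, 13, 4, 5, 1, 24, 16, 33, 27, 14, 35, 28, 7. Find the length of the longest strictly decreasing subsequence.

Let dp[i] be the longest strictly decreasing subsequence ending at i:
i:      1  2  3  4  5  6  7  8  9 10 11 12 13 14 15 16 17
a[i]:   4 28 32 22  7 13  4  5  1 24 16 33 27 14 35 28  7
dp:     1  1  1  2  3  3  4  4  5  2  3  1  2  4  1  2  5
Maximum is 5.

5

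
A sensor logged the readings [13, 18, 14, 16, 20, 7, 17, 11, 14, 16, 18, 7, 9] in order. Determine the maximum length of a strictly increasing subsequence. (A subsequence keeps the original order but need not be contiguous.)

Track the smallest tail for each achievable length (strict):
13 → extends → [13]
18 → extends → [13, 18]
14 → replaces 18 → [13, 14]
16 → extends → [13, 14, 16]
20 → extends → [13, 14, 16, 20]
7 → replaces 13 → [7, 14, 16, 20]
17 → replaces 20 → [7, 14, 16, 17]
11 → replaces 14 → [7, 11, 16, 17]
14 → replaces 16 → [7, 11, 14, 17]
16 → replaces 17 → [7, 11, 14, 16]
18 → extends → [7, 11, 14, 16, 18]
7 → already a tail → [7, 11, 14, 16, 18]
9 → replaces 11 → [7, 9, 14, 16, 18]
Five tails, so the longest strictly increasing subsequence has length 5 (e.g. 13, 14, 16, 17, 18).

5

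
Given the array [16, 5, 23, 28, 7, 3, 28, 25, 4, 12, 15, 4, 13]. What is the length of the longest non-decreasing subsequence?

Track the smallest tail for each achievable length (allowing ties):
16 → extends → [16]
5 → replaces 16 → [5]
23 → extends → [5, 23]
28 → extends → [5, 23, 28]
7 → replaces 23 → [5, 7, 28]
3 → replaces 5 → [3, 7, 28]
28 → extends → [3, 7, 28, 28]
25 → replaces 28 → [3, 7, 25, 28]
4 → replaces 7 → [3, 4, 25, 28]
12 → replaces 25 → [3, 4, 12, 28]
15 → replaces 28 → [3, 4, 12, 15]
4 → replaces 12 → [3, 4, 4, 15]
13 → replaces 15 → [3, 4, 4, 13]
Four tails, so the longest non-decreasing subsequence has length 4 (e.g. 16, 23, 28, 28).

4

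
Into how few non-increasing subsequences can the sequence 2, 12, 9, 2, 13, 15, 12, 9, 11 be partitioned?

4

The minimum number of non-increasing subsequences covering a sequence equals the length of its longest strictly increasing subsequence.
LIS length is 4 (e.g. 2, 12, 13, 15), so 4 piles are needed.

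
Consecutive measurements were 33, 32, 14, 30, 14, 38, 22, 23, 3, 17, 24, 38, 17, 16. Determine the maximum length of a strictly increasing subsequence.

5

Track the smallest tail for each achievable length (strict):
33 → extends → [33]
32 → replaces 33 → [32]
14 → replaces 32 → [14]
30 → extends → [14, 30]
14 → already a tail → [14, 30]
38 → extends → [14, 30, 38]
22 → replaces 30 → [14, 22, 38]
23 → replaces 38 → [14, 22, 23]
3 → replaces 14 → [3, 22, 23]
17 → replaces 22 → [3, 17, 23]
24 → extends → [3, 17, 23, 24]
38 → extends → [3, 17, 23, 24, 38]
17 → already a tail → [3, 17, 23, 24, 38]
16 → replaces 17 → [3, 16, 23, 24, 38]
Five tails, so the longest strictly increasing subsequence has length 5 (e.g. 14, 22, 23, 24, 38).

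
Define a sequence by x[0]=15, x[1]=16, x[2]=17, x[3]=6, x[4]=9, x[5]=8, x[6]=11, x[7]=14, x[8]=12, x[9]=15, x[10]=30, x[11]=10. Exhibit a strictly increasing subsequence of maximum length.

Patience tails give the LIS length; then backtrack through the dp parents:
15 → extends → [15]
16 → extends → [15, 16]
17 → extends → [15, 16, 17]
6 → replaces 15 → [6, 16, 17]
9 → replaces 16 → [6, 9, 17]
8 → replaces 9 → [6, 8, 17]
11 → replaces 17 → [6, 8, 11]
14 → extends → [6, 8, 11, 14]
12 → replaces 14 → [6, 8, 11, 12]
15 → extends → [6, 8, 11, 12, 15]
30 → extends → [6, 8, 11, 12, 15, 30]
10 → replaces 11 → [6, 8, 10, 12, 15, 30]
Length 6; one witness is 6, 9, 11, 14, 15, 30.

6, 9, 11, 14, 15, 30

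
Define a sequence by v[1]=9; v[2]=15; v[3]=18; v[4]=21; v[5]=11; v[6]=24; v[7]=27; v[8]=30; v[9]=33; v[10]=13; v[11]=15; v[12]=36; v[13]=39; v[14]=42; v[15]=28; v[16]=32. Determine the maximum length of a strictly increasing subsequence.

11

Let dp[i] be the length of the longest such subsequence ending at index i:
i:      1  2  3  4  5  6  7  8  9 10 11 12 13 14 15 16
v[i]:   9 15 18 21 11 24 27 30 33 13 15 36 39 42 28 32
dp:     1  2  3  4  2  5  6  7  8  3  4  9 10 11  7  8
Maximum dp value is 11.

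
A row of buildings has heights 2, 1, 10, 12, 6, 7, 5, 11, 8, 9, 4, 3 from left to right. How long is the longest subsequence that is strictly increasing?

Track the smallest tail for each achievable length (strict):
2 → extends → [2]
1 → replaces 2 → [1]
10 → extends → [1, 10]
12 → extends → [1, 10, 12]
6 → replaces 10 → [1, 6, 12]
7 → replaces 12 → [1, 6, 7]
5 → replaces 6 → [1, 5, 7]
11 → extends → [1, 5, 7, 11]
8 → replaces 11 → [1, 5, 7, 8]
9 → extends → [1, 5, 7, 8, 9]
4 → replaces 5 → [1, 4, 7, 8, 9]
3 → replaces 4 → [1, 3, 7, 8, 9]
Five tails, so the longest strictly increasing subsequence has length 5 (e.g. 2, 6, 7, 8, 9).

5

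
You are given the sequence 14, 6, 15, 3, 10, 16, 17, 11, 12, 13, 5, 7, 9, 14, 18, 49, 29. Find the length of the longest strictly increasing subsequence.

8

Track the smallest tail for each achievable length (strict):
14 → extends → [14]
6 → replaces 14 → [6]
15 → extends → [6, 15]
3 → replaces 6 → [3, 15]
10 → replaces 15 → [3, 10]
16 → extends → [3, 10, 16]
17 → extends → [3, 10, 16, 17]
11 → replaces 16 → [3, 10, 11, 17]
12 → replaces 17 → [3, 10, 11, 12]
13 → extends → [3, 10, 11, 12, 13]
5 → replaces 10 → [3, 5, 11, 12, 13]
7 → replaces 11 → [3, 5, 7, 12, 13]
9 → replaces 12 → [3, 5, 7, 9, 13]
14 → extends → [3, 5, 7, 9, 13, 14]
18 → extends → [3, 5, 7, 9, 13, 14, 18]
49 → extends → [3, 5, 7, 9, 13, 14, 18, 49]
29 → replaces 49 → [3, 5, 7, 9, 13, 14, 18, 29]
Eight tails, so the longest strictly increasing subsequence has length 8 (e.g. 6, 10, 11, 12, 13, 14, 18, 49).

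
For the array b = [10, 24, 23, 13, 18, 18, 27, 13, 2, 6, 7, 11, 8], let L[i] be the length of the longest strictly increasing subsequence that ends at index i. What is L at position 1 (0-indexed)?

dp[i] = 1 + max{dp[j] : j<i, b[j]<b[i]} (or 1 if no such j):
i:      0  1  2  3  4  5  6  7  8  9 10 11 12
b[i]:  10 24 23 13 18 18 27 13  2  6  7 11  8
dp:     1  2  2  2  3  3  4  2  1  2  3  4  4
At index 1 the value is 2.

2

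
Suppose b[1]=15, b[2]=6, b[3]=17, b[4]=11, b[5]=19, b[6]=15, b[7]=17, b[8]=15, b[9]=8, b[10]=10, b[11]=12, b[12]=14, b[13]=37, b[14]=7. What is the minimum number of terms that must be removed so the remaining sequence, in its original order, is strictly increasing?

Fewest deletions = n − (longest strictly increasing subsequence).
Patience tails:
15 → extends → [15]
6 → replaces 15 → [6]
17 → extends → [6, 17]
11 → replaces 17 → [6, 11]
19 → extends → [6, 11, 19]
15 → replaces 19 → [6, 11, 15]
17 → extends → [6, 11, 15, 17]
15 → already a tail → [6, 11, 15, 17]
8 → replaces 11 → [6, 8, 15, 17]
10 → replaces 15 → [6, 8, 10, 17]
12 → replaces 17 → [6, 8, 10, 12]
14 → extends → [6, 8, 10, 12, 14]
37 → extends → [6, 8, 10, 12, 14, 37]
7 → replaces 8 → [6, 7, 10, 12, 14, 37]
Longest strictly increasing subsequence has length 6, so deletions = 14 − 6 = 8.

8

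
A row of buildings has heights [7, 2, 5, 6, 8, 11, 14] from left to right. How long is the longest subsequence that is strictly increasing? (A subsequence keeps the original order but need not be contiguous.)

Track the smallest tail for each achievable length (strict):
7 → extends → [7]
2 → replaces 7 → [2]
5 → extends → [2, 5]
6 → extends → [2, 5, 6]
8 → extends → [2, 5, 6, 8]
11 → extends → [2, 5, 6, 8, 11]
14 → extends → [2, 5, 6, 8, 11, 14]
Six tails, so the longest strictly increasing subsequence has length 6 (e.g. 2, 5, 6, 8, 11, 14).

6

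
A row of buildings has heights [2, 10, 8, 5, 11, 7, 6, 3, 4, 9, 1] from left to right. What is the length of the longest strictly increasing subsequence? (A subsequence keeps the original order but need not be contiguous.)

4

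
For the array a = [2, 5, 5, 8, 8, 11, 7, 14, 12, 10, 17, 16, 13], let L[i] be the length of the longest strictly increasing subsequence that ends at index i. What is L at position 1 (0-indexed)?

2

dp[i] = 1 + max{dp[j] : j<i, a[j]<a[i]} (or 1 if no such j):
i:      0  1  2  3  4  5  6  7  8  9 10 11 12
a[i]:   2  5  5  8  8 11  7 14 12 10 17 16 13
dp:     1  2  2  3  3  4  3  5  5  4  6  6  6
At index 1 the value is 2.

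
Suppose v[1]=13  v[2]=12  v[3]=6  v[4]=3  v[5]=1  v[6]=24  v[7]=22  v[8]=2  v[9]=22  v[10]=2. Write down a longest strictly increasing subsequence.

1, 2, 22

Patience tails give the LIS length; then backtrack through the dp parents:
13 → extends → [13]
12 → replaces 13 → [12]
6 → replaces 12 → [6]
3 → replaces 6 → [3]
1 → replaces 3 → [1]
24 → extends → [1, 24]
22 → replaces 24 → [1, 22]
2 → replaces 22 → [1, 2]
22 → extends → [1, 2, 22]
2 → already a tail → [1, 2, 22]
Length 3; one witness is 1, 2, 22.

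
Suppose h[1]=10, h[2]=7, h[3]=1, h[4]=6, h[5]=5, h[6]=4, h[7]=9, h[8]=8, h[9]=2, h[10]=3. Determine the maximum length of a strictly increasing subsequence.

3

Track the smallest tail for each achievable length (strict):
10 → extends → [10]
7 → replaces 10 → [7]
1 → replaces 7 → [1]
6 → extends → [1, 6]
5 → replaces 6 → [1, 5]
4 → replaces 5 → [1, 4]
9 → extends → [1, 4, 9]
8 → replaces 9 → [1, 4, 8]
2 → replaces 4 → [1, 2, 8]
3 → replaces 8 → [1, 2, 3]
Three tails, so the longest strictly increasing subsequence has length 3 (e.g. 1, 6, 9).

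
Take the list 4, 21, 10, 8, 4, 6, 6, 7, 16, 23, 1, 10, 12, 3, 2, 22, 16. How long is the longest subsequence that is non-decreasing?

8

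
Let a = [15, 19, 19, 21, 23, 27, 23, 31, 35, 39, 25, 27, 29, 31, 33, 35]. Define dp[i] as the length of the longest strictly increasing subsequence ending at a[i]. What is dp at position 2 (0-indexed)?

2

dp[i] = 1 + max{dp[j] : j<i, a[j]<a[i]} (or 1 if no such j):
i:      0  1  2  3  4  5  6  7  8  9 10 11 12 13 14 15
a[i]:  15 19 19 21 23 27 23 31 35 39 25 27 29 31 33 35
dp:     1  2  2  3  4  5  4  6  7  8  5  6  7  8  9 10
At index 2 the value is 2.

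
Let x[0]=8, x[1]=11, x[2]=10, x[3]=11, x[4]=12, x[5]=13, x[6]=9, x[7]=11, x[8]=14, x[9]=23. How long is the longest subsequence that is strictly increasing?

7

Track the smallest tail for each achievable length (strict):
8 → extends → [8]
11 → extends → [8, 11]
10 → replaces 11 → [8, 10]
11 → extends → [8, 10, 11]
12 → extends → [8, 10, 11, 12]
13 → extends → [8, 10, 11, 12, 13]
9 → replaces 10 → [8, 9, 11, 12, 13]
11 → already a tail → [8, 9, 11, 12, 13]
14 → extends → [8, 9, 11, 12, 13, 14]
23 → extends → [8, 9, 11, 12, 13, 14, 23]
Seven tails, so the longest strictly increasing subsequence has length 7 (e.g. 8, 10, 11, 12, 13, 14, 23).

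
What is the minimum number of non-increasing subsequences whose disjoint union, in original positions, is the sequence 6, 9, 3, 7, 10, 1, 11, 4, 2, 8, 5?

Place each on the leftmost legal pile:
6 → new pile 1 (tops now [6])
9 → new pile 2 (tops now [6, 9])
3 → pile 1 (tops now [3, 9])
7 → pile 2 (tops now [3, 7])
10 → new pile 3 (tops now [3, 7, 10])
1 → pile 1 (tops now [1, 7, 10])
11 → new pile 4 (tops now [1, 7, 10, 11])
4 → pile 2 (tops now [1, 4, 10, 11])
2 → pile 2 (tops now [1, 2, 10, 11])
8 → pile 3 (tops now [1, 2, 8, 11])
5 → pile 3 (tops now [1, 2, 5, 11])
Four piles.

4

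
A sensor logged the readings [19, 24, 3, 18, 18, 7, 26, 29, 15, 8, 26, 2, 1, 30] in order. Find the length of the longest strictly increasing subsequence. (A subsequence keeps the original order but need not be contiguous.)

5

Track the smallest tail for each achievable length (strict):
19 → extends → [19]
24 → extends → [19, 24]
3 → replaces 19 → [3, 24]
18 → replaces 24 → [3, 18]
18 → already a tail → [3, 18]
7 → replaces 18 → [3, 7]
26 → extends → [3, 7, 26]
29 → extends → [3, 7, 26, 29]
15 → replaces 26 → [3, 7, 15, 29]
8 → replaces 15 → [3, 7, 8, 29]
26 → replaces 29 → [3, 7, 8, 26]
2 → replaces 3 → [2, 7, 8, 26]
1 → replaces 2 → [1, 7, 8, 26]
30 → extends → [1, 7, 8, 26, 30]
Five tails, so the longest strictly increasing subsequence has length 5 (e.g. 19, 24, 26, 29, 30).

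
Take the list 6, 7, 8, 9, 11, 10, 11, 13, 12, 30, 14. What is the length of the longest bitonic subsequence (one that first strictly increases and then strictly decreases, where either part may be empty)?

inc[i] = longest strictly increasing subsequence ending at i; dec[i] = longest strictly decreasing subsequence starting at i:
i:      1  2  3  4  5  6  7  8  9 10 11
a[i]:   6  7  8  9 11 10 11 13 12 30 14
inc:    1  2  3  4  5  5  6  7  7  8  8
dec:    1  1  1  1  2  1  1  2  1  2  1
Best peak at i=10 (value 30): inc=8, dec=2, length 8+2−1 = 9.

9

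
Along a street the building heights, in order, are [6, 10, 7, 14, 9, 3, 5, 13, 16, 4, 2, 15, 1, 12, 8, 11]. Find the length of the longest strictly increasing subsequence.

Track the smallest tail for each achievable length (strict):
6 → extends → [6]
10 → extends → [6, 10]
7 → replaces 10 → [6, 7]
14 → extends → [6, 7, 14]
9 → replaces 14 → [6, 7, 9]
3 → replaces 6 → [3, 7, 9]
5 → replaces 7 → [3, 5, 9]
13 → extends → [3, 5, 9, 13]
16 → extends → [3, 5, 9, 13, 16]
4 → replaces 5 → [3, 4, 9, 13, 16]
2 → replaces 3 → [2, 4, 9, 13, 16]
15 → replaces 16 → [2, 4, 9, 13, 15]
1 → replaces 2 → [1, 4, 9, 13, 15]
12 → replaces 13 → [1, 4, 9, 12, 15]
8 → replaces 9 → [1, 4, 8, 12, 15]
11 → replaces 12 → [1, 4, 8, 11, 15]
Five tails, so the longest strictly increasing subsequence has length 5 (e.g. 6, 7, 9, 13, 16).

5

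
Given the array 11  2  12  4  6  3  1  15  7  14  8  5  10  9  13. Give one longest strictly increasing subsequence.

Patience tails give the LIS length; then backtrack through the dp parents:
11 → extends → [11]
2 → replaces 11 → [2]
12 → extends → [2, 12]
4 → replaces 12 → [2, 4]
6 → extends → [2, 4, 6]
3 → replaces 4 → [2, 3, 6]
1 → replaces 2 → [1, 3, 6]
15 → extends → [1, 3, 6, 15]
7 → replaces 15 → [1, 3, 6, 7]
14 → extends → [1, 3, 6, 7, 14]
8 → replaces 14 → [1, 3, 6, 7, 8]
5 → replaces 6 → [1, 3, 5, 7, 8]
10 → extends → [1, 3, 5, 7, 8, 10]
9 → replaces 10 → [1, 3, 5, 7, 8, 9]
13 → extends → [1, 3, 5, 7, 8, 9, 13]
Length 7; one witness is 2, 4, 6, 7, 8, 10, 13.

2, 4, 6, 7, 8, 10, 13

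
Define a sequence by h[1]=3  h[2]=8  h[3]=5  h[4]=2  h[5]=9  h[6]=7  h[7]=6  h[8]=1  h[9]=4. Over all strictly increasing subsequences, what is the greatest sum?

20

Let S[i] be the best sum of a strictly increasing subsequence ending at i:
i:      1  2  3  4  5  6  7  8  9
h[i]:   3  8  5  2  9  7  6  1  4
S:      3 11  8  2 20 15 14  1  7
Maximum is 20 (e.g. 3 + 8 + 9).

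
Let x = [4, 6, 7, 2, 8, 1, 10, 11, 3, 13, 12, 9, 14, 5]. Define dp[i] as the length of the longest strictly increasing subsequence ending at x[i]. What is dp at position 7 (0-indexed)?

dp[i] = 1 + max{dp[j] : j<i, x[j]<x[i]} (or 1 if no such j):
i:      0  1  2  3  4  5  6  7  8  9 10 11 12 13
x[i]:   4  6  7  2  8  1 10 11  3 13 12  9 14  5
dp:     1  2  3  1  4  1  5  6  2  7  7  5  8  3
At index 7 the value is 6.

6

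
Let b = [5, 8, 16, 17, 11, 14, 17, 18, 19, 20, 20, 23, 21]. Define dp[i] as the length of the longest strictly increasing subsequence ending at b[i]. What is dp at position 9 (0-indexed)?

dp[i] = 1 + max{dp[j] : j<i, b[j]<b[i]} (or 1 if no such j):
i:      0  1  2  3  4  5  6  7  8  9 10 11 12
b[i]:   5  8 16 17 11 14 17 18 19 20 20 23 21
dp:     1  2  3  4  3  4  5  6  7  8  8  9  9
At index 9 the value is 8.

8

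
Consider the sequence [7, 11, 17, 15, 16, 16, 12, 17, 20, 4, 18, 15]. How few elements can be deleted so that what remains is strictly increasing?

Fewest deletions = n − (longest strictly increasing subsequence).
Patience tails:
7 → extends → [7]
11 → extends → [7, 11]
17 → extends → [7, 11, 17]
15 → replaces 17 → [7, 11, 15]
16 → extends → [7, 11, 15, 16]
16 → already a tail → [7, 11, 15, 16]
12 → replaces 15 → [7, 11, 12, 16]
17 → extends → [7, 11, 12, 16, 17]
20 → extends → [7, 11, 12, 16, 17, 20]
4 → replaces 7 → [4, 11, 12, 16, 17, 20]
18 → replaces 20 → [4, 11, 12, 16, 17, 18]
15 → replaces 16 → [4, 11, 12, 15, 17, 18]
Longest strictly increasing subsequence has length 6, so deletions = 12 − 6 = 6.

6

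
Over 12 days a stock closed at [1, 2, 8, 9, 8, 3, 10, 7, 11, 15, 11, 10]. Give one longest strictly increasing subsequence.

Patience tails give the LIS length; then backtrack through the dp parents:
1 → extends → [1]
2 → extends → [1, 2]
8 → extends → [1, 2, 8]
9 → extends → [1, 2, 8, 9]
8 → already a tail → [1, 2, 8, 9]
3 → replaces 8 → [1, 2, 3, 9]
10 → extends → [1, 2, 3, 9, 10]
7 → replaces 9 → [1, 2, 3, 7, 10]
11 → extends → [1, 2, 3, 7, 10, 11]
15 → extends → [1, 2, 3, 7, 10, 11, 15]
11 → already a tail → [1, 2, 3, 7, 10, 11, 15]
10 → already a tail → [1, 2, 3, 7, 10, 11, 15]
Length 7; one witness is 1, 2, 8, 9, 10, 11, 15.

1, 2, 8, 9, 10, 11, 15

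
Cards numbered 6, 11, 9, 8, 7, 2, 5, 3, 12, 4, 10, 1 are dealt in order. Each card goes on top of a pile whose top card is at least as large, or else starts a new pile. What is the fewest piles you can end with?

Place each on the leftmost legal pile:
6 → new pile 1 (tops now [6])
11 → new pile 2 (tops now [6, 11])
9 → pile 2 (tops now [6, 9])
8 → pile 2 (tops now [6, 8])
7 → pile 2 (tops now [6, 7])
2 → pile 1 (tops now [2, 7])
5 → pile 2 (tops now [2, 5])
3 → pile 2 (tops now [2, 3])
12 → new pile 3 (tops now [2, 3, 12])
4 → pile 3 (tops now [2, 3, 4])
10 → new pile 4 (tops now [2, 3, 4, 10])
1 → pile 1 (tops now [1, 3, 4, 10])
Four piles.

4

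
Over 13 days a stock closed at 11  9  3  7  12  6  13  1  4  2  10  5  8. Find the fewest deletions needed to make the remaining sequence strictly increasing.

9

Fewest deletions = n − (longest strictly increasing subsequence).
Patience tails:
11 → extends → [11]
9 → replaces 11 → [9]
3 → replaces 9 → [3]
7 → extends → [3, 7]
12 → extends → [3, 7, 12]
6 → replaces 7 → [3, 6, 12]
13 → extends → [3, 6, 12, 13]
1 → replaces 3 → [1, 6, 12, 13]
4 → replaces 6 → [1, 4, 12, 13]
2 → replaces 4 → [1, 2, 12, 13]
10 → replaces 12 → [1, 2, 10, 13]
5 → replaces 10 → [1, 2, 5, 13]
8 → replaces 13 → [1, 2, 5, 8]
Longest strictly increasing subsequence has length 4, so deletions = 13 − 4 = 9.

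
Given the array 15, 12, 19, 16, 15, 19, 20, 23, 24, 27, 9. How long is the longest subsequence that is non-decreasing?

7

Let dp[i] be the length of the longest such subsequence ending at index i:
i:      1  2  3  4  5  6  7  8  9 10 11
a[i]:  15 12 19 16 15 19 20 23 24 27  9
dp:     1  1  2  2  2  3  4  5  6  7  1
Maximum dp value is 7.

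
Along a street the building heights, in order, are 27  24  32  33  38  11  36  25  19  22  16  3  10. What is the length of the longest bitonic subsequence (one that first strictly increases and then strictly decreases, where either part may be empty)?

inc[i] = longest strictly increasing subsequence ending at i; dec[i] = longest strictly decreasing subsequence starting at i:
i:      1  2  3  4  5  6  7  8  9 10 11 12 13
a[i]:  27 24 32 33 38 11 36 25 19 22 16  3 10
inc:    1  1  2  3  4  1  4  2  2  3  2  1  2
dec:    5  4  5  5  6  2  5  4  3  3  2  1  1
Best peak at i=5 (value 38): inc=4, dec=6, length 4+6−1 = 9.

9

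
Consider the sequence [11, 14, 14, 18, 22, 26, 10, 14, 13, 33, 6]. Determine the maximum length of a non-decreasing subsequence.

Let dp[i] be the length of the longest such subsequence ending at index i:
i:      1  2  3  4  5  6  7  8  9 10 11
a[i]:  11 14 14 18 22 26 10 14 13 33  6
dp:     1  2  3  4  5  6  1  4  2  7  1
Maximum dp value is 7.

7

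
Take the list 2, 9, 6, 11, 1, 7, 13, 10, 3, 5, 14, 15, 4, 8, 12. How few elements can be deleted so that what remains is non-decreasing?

Fewest deletions = n − (longest non-decreasing subsequence).
i:      1  2  3  4  5  6  7  8  9 10 11 12 13 14 15
a[i]:   2  9  6 11  1  7 13 10  3  5 14 15  4  8 12
dp:     1  2  2  3  1  3  4  4  2  3  5  6  3  4  5
max dp = 6, so deletions = 15 − 6 = 9.

9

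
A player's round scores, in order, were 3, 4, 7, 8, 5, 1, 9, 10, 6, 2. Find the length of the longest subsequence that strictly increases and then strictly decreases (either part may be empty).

8

inc[i] = longest strictly increasing subsequence ending at i; dec[i] = longest strictly decreasing subsequence starting at i:
i:      1  2  3  4  5  6  7  8  9 10
a[i]:   3  4  7  8  5  1  9 10  6  2
inc:    1  2  3  4  3  1  5  6  4  2
dec:    2  2  3  3  2  1  3  3  2  1
Best peak at i=8 (value 10): inc=6, dec=3, length 6+3−1 = 8.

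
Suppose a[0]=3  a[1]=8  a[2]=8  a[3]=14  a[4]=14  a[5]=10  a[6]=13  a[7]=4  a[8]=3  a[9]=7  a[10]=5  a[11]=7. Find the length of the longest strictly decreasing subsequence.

4

Negate each value so 'decreasing' becomes 'increasing', then run patience tails on the negated sequence:
-3 → extends → [-3]
-8 → replaces -3 → [-8]
-8 → already a tail → [-8]
-14 → replaces -8 → [-14]
-14 → already a tail → [-14]
-10 → extends → [-14, -10]
-13 → replaces -10 → [-14, -13]
-4 → extends → [-14, -13, -4]
-3 → extends → [-14, -13, -4, -3]
-7 → replaces -4 → [-14, -13, -7, -3]
-5 → replaces -3 → [-14, -13, -7, -5]
-7 → already a tail → [-14, -13, -7, -5]
Four tails, so the longest strictly decreasing subsequence of the original has length 4.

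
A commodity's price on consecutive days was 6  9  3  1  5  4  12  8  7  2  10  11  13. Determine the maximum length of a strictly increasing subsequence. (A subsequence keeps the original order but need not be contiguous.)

Let dp[i] be the length of the longest such subsequence ending at index i:
i:      1  2  3  4  5  6  7  8  9 10 11 12 13
a[i]:   6  9  3  1  5  4 12  8  7  2 10 11 13
dp:     1  2  1  1  2  2  3  3  3  2  4  5  6
Maximum dp value is 6.

6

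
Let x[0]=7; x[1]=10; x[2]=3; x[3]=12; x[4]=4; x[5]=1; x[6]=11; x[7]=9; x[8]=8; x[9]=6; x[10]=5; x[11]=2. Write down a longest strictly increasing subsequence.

Patience tails give the LIS length; then backtrack through the dp parents:
7 → extends → [7]
10 → extends → [7, 10]
3 → replaces 7 → [3, 10]
12 → extends → [3, 10, 12]
4 → replaces 10 → [3, 4, 12]
1 → replaces 3 → [1, 4, 12]
11 → replaces 12 → [1, 4, 11]
9 → replaces 11 → [1, 4, 9]
8 → replaces 9 → [1, 4, 8]
6 → replaces 8 → [1, 4, 6]
5 → replaces 6 → [1, 4, 5]
2 → replaces 4 → [1, 2, 5]
Length 3; one witness is 7, 10, 12.

7, 10, 12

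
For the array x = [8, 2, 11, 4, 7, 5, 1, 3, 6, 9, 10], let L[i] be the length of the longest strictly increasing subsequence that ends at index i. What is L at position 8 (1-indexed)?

dp[i] = 1 + max{dp[j] : j<i, x[j]<x[i]} (or 1 if no such j):
i:      1  2  3  4  5  6  7  8  9 10 11
x[i]:   8  2 11  4  7  5  1  3  6  9 10
dp:     1  1  2  2  3  3  1  2  4  5  6
At index 8 the value is 2.

2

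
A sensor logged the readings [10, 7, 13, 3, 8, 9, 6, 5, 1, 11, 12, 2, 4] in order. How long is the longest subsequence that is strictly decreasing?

5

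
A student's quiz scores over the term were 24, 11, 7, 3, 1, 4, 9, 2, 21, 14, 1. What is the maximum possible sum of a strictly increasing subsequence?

Let S[i] be the best sum of a strictly increasing subsequence ending at i:
i:      1  2  3  4  5  6  7  8  9 10 11
a[i]:  24 11  7  3  1  4  9  2 21 14  1
S:     24 11  7  3  1  7 16  3 37 30  1
Maximum is 37 (e.g. 3 + 4 + 9 + 21).

37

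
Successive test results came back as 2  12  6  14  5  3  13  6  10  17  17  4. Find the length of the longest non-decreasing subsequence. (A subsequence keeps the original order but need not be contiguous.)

6

Let dp[i] be the length of the longest such subsequence ending at index i:
i:      1  2  3  4  5  6  7  8  9 10 11 12
a[i]:   2 12  6 14  5  3 13  6 10 17 17  4
dp:     1  2  2  3  2  2  3  3  4  5  6  3
Maximum dp value is 6.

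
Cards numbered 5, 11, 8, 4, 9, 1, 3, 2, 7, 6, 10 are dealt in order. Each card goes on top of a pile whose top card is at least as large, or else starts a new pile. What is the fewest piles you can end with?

4

Place each on the leftmost legal pile:
5 → new pile 1 (tops now [5])
11 → new pile 2 (tops now [5, 11])
8 → pile 2 (tops now [5, 8])
4 → pile 1 (tops now [4, 8])
9 → new pile 3 (tops now [4, 8, 9])
1 → pile 1 (tops now [1, 8, 9])
3 → pile 2 (tops now [1, 3, 9])
2 → pile 2 (tops now [1, 2, 9])
7 → pile 3 (tops now [1, 2, 7])
6 → pile 3 (tops now [1, 2, 6])
10 → new pile 4 (tops now [1, 2, 6, 10])
Four piles.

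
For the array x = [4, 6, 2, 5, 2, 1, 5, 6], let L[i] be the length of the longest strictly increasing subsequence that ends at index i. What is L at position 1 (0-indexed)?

dp[i] = 1 + max{dp[j] : j<i, x[j]<x[i]} (or 1 if no such j):
i:     0 1 2 3 4 5 6 7
x[i]:  4 6 2 5 2 1 5 6
dp:    1 2 1 2 1 1 2 3
At index 1 the value is 2.

2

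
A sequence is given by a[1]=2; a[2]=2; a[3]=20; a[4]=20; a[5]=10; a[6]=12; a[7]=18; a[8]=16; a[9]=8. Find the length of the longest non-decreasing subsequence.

5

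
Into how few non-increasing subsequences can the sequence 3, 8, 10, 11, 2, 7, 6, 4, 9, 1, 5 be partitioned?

4

Place each on the leftmost legal pile:
3 → new pile 1 (tops now [3])
8 → new pile 2 (tops now [3, 8])
10 → new pile 3 (tops now [3, 8, 10])
11 → new pile 4 (tops now [3, 8, 10, 11])
2 → pile 1 (tops now [2, 8, 10, 11])
7 → pile 2 (tops now [2, 7, 10, 11])
6 → pile 2 (tops now [2, 6, 10, 11])
4 → pile 2 (tops now [2, 4, 10, 11])
9 → pile 3 (tops now [2, 4, 9, 11])
1 → pile 1 (tops now [1, 4, 9, 11])
5 → pile 3 (tops now [1, 4, 5, 11])
Four piles.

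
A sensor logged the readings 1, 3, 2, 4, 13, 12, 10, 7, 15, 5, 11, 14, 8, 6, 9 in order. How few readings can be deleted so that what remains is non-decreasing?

9

Fewest deletions = n − (longest non-decreasing subsequence).
i:      1  2  3  4  5  6  7  8  9 10 11 12 13 14 15
a[i]:   1  3  2  4 13 12 10  7 15  5 11 14  8  6  9
dp:     1  2  2  3  4  4  4  4  5  4  5  6  5  5  6
max dp = 6, so deletions = 15 − 6 = 9.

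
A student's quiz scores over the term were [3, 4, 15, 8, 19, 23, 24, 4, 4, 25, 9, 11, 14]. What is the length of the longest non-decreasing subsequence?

Track the smallest tail for each achievable length (allowing ties):
3 → extends → [3]
4 → extends → [3, 4]
15 → extends → [3, 4, 15]
8 → replaces 15 → [3, 4, 8]
19 → extends → [3, 4, 8, 19]
23 → extends → [3, 4, 8, 19, 23]
24 → extends → [3, 4, 8, 19, 23, 24]
4 → replaces 8 → [3, 4, 4, 19, 23, 24]
4 → replaces 19 → [3, 4, 4, 4, 23, 24]
25 → extends → [3, 4, 4, 4, 23, 24, 25]
9 → replaces 23 → [3, 4, 4, 4, 9, 24, 25]
11 → replaces 24 → [3, 4, 4, 4, 9, 11, 25]
14 → replaces 25 → [3, 4, 4, 4, 9, 11, 14]
Seven tails, so the longest non-decreasing subsequence has length 7 (e.g. 3, 4, 15, 19, 23, 24, 25).

7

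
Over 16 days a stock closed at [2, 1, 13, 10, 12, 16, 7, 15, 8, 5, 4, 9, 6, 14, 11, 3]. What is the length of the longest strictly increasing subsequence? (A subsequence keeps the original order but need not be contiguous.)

5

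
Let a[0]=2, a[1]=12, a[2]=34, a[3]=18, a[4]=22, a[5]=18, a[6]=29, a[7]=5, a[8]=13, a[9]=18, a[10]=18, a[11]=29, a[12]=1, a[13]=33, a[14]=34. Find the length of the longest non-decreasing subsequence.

9

Track the smallest tail for each achievable length (allowing ties):
2 → extends → [2]
12 → extends → [2, 12]
34 → extends → [2, 12, 34]
18 → replaces 34 → [2, 12, 18]
22 → extends → [2, 12, 18, 22]
18 → replaces 22 → [2, 12, 18, 18]
29 → extends → [2, 12, 18, 18, 29]
5 → replaces 12 → [2, 5, 18, 18, 29]
13 → replaces 18 → [2, 5, 13, 18, 29]
18 → replaces 29 → [2, 5, 13, 18, 18]
18 → extends → [2, 5, 13, 18, 18, 18]
29 → extends → [2, 5, 13, 18, 18, 18, 29]
1 → replaces 2 → [1, 5, 13, 18, 18, 18, 29]
33 → extends → [1, 5, 13, 18, 18, 18, 29, 33]
34 → extends → [1, 5, 13, 18, 18, 18, 29, 33, 34]
Nine tails, so the longest non-decreasing subsequence has length 9 (e.g. 2, 12, 18, 18, 18, 18, 29, 33, 34).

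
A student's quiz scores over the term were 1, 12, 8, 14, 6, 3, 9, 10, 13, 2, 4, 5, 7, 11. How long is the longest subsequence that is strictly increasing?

6

Let dp[i] be the length of the longest such subsequence ending at index i:
i:      1  2  3  4  5  6  7  8  9 10 11 12 13 14
a[i]:   1 12  8 14  6  3  9 10 13  2  4  5  7 11
dp:     1  2  2  3  2  2  3  4  5  2  3  4  5  6
Maximum dp value is 6.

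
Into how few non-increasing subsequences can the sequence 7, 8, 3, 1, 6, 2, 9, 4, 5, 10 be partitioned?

5

The minimum number of non-increasing subsequences covering a sequence equals the length of its longest strictly increasing subsequence.
LIS length is 5 (e.g. 1, 2, 4, 5, 10), so 5 piles are needed.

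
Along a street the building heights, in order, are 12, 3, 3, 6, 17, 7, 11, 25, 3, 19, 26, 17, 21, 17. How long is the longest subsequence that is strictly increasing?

Track the smallest tail for each achievable length (strict):
12 → extends → [12]
3 → replaces 12 → [3]
3 → already a tail → [3]
6 → extends → [3, 6]
17 → extends → [3, 6, 17]
7 → replaces 17 → [3, 6, 7]
11 → extends → [3, 6, 7, 11]
25 → extends → [3, 6, 7, 11, 25]
3 → already a tail → [3, 6, 7, 11, 25]
19 → replaces 25 → [3, 6, 7, 11, 19]
26 → extends → [3, 6, 7, 11, 19, 26]
17 → replaces 19 → [3, 6, 7, 11, 17, 26]
21 → replaces 26 → [3, 6, 7, 11, 17, 21]
17 → already a tail → [3, 6, 7, 11, 17, 21]
Six tails, so the longest strictly increasing subsequence has length 6 (e.g. 3, 6, 7, 11, 25, 26).

6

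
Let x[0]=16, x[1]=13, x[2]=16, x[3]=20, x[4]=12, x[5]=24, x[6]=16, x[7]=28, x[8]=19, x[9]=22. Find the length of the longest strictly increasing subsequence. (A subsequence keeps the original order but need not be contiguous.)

5

Let dp[i] be the length of the longest such subsequence ending at index i:
i:      0  1  2  3  4  5  6  7  8  9
x[i]:  16 13 16 20 12 24 16 28 19 22
dp:     1  1  2  3  1  4  2  5  3  4
Maximum dp value is 5.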